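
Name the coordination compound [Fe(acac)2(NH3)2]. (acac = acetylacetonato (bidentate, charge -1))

There is no counter-ion, so the complex is neutral overall.
Ligand charges: 2×acetylacetonato (-1 each), 2×ammine (neutral); total -2. So Fe + (-2) = 0, giving Fe = +2.
Ligands are named alphabetically: acetylacetonato before ammine.

bis(acetylacetonato)diammineiron(II)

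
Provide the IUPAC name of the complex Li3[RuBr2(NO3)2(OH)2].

The 3 lithium counter-ions carry a total charge of +3, so each complex ion is 3−.
Ligand charges: 2×bromo (-1 each), 2×nitrato (-1 each), 2×hydroxo (-1 each); total -6. So Ru + (-6) = 3−, giving Ru = +3.
Ligands are named alphabetically: bromo before hydroxo before nitrato.
The complex ion is anionic, so ruthenium takes the -ate form ruthenate(III).

lithium dibromodihydroxodinitratoruthenate(III)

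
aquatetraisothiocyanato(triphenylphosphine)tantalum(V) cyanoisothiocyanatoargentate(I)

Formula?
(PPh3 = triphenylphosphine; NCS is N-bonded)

[Ta(H2O)(NCS)4(PPh3)][Ag(CN)(NCS)]

Cation [Ta…]: ligand charges -4, Ta(V) ⇒ ion charge 1+.
Anion [Ag…]: ligand charges -2, Ag(I) ⇒ ion charge 1−.
One 1+ cation balances one 1− anion.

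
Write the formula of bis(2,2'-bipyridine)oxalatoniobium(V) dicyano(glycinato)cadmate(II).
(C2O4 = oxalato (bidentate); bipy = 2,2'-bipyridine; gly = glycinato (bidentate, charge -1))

Cation [Nb…]: ligand charges -2, Nb(V) ⇒ ion charge 3+.
Anion [Cd…]: ligand charges -3, Cd(II) ⇒ ion charge 1−.
One 3+ cation requires 3 of the 1− anion.

[Nb(bipy)2(C2O4)][Cd(CN)2(gly)]3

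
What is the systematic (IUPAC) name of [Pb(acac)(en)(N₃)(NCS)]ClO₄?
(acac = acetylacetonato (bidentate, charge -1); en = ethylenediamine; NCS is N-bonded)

The 1 perchlorate counter-ion carries a total charge of -1, so each complex ion is 1+.
Ligand charges: 1×acetylacetonato (-1 each), 1×ethylenediamine (neutral), 1×isothiocyanato (-1 each), 1×azido (-1 each); total -3. So Pb + (-3) = 1+, giving Pb = +4.
Ligands are named alphabetically: acetylacetonato before azido before ethylenediamine before isothiocyanato.

(acetylacetonato)azido(ethylenediamine)isothiocyanatolead(IV) perchlorate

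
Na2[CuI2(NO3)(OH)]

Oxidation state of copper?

2 sodium outside the brackets (+1 each) → the complex ion is 2−.
Ligand charges: 1×OH = -1; 1×NO3 = -1; 2×I = -2; sum -4.
Cu + (-4) = 2− ⇒ Cu is +2.

+2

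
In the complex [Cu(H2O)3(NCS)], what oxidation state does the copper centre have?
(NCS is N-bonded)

No counter-ion: the bracketed complex is neutral.
Ligand charges: 1×NCS = -1; 3×H2O neutral; sum -1.
Cu + (-1) = 0 ⇒ Cu is +1.

+1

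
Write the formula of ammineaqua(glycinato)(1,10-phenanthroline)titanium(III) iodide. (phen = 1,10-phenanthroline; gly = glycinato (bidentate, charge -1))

Ligands: 1 1,10-phenanthroline (phen, neutral), 1 aqua (H2O, neutral), 1 glycinato (gly, -1), 1 ammine (NH3, neutral). Ligand charge sum = -1.
With Ti in oxidation state +3, the complex ion is [Ti...]^2+.
Charge balance with iodide (-1) requires 1 complex ion per 2 iodide.

[Ti(gly)(H2O)(NH3)(phen)]I2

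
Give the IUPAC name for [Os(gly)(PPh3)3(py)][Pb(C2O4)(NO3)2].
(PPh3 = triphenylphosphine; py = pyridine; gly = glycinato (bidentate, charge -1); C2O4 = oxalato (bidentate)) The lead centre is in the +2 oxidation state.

(glycinato)(pyridine)tris(triphenylphosphine)osmium(III) dinitratooxalatoplumbate(II)

Pb is given as +2; the anion's ligand charges sum to -4, so the complex anion is 2−.
A 1:1 salt means the cation carries the equal and opposite charge, 2+.
Cation: ligand charges sum to -1; for the ion to be 2+, Os = +3.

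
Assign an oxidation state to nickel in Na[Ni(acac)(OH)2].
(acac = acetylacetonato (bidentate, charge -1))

1 sodium outside the brackets (+1 each) → the complex ion is 1−.
Ligand charges: 2×OH = -2; 1×acac = -1; sum -3.
Ni + (-3) = 1− ⇒ Ni is +2.

+2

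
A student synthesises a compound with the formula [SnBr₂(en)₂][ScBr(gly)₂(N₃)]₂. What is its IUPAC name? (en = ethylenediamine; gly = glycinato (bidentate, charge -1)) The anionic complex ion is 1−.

Both ions are complex: the cation is named first with the plain metal name, the anion second with the -ate form; each ion's ligands are alphabetised independently.
The complex anion is given as 1−; its ligand charges sum to -4, so Sc = +3.
With 2 anions per cation, the cation must be 2×1 = 2+.
Cation: ligand charges sum to -2; for the ion to be 2+, Sn = +4.

dibromobis(ethylenediamine)tin(IV) azidobromobis(glycinato)scandate(III)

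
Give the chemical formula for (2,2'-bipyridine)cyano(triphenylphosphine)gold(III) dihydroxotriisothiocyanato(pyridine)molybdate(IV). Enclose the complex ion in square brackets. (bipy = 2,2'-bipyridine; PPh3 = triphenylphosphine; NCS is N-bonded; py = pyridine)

Cation [Au…]: ligand charges -1, Au(III) ⇒ ion charge 2+.
Anion [Mo…]: ligand charges -5, Mo(IV) ⇒ ion charge 1−.

[Au(bipy)(CN)(PPh3)][Mo(NCS)3(OH)2(py)]2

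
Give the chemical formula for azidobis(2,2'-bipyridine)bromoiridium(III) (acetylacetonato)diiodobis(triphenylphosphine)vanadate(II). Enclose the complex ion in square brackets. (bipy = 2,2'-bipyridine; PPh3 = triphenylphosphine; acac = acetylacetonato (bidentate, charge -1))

[Ir(bipy)2Br(N3)][V(acac)I2(PPh3)2]

Cation [Ir…]: ligand charges -2, Ir(III) ⇒ ion charge 1+.
Anion [V…]: ligand charges -3, V(II) ⇒ ion charge 1−.
One 1+ cation balances one 1− anion.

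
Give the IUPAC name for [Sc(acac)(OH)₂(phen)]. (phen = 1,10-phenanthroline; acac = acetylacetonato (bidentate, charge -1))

(acetylacetonato)dihydroxo(1,10-phenanthroline)scandium(III)

There is no counter-ion, so the complex is neutral overall.
Ligand charges: 1×1,10-phenanthroline (neutral), 2×hydroxo (-1 each), 1×acetylacetonato (-1 each); total -3. So Sc + (-3) = 0, giving Sc = +3.
Ligands are named alphabetically: acetylacetonato before hydroxo before phenanthroline.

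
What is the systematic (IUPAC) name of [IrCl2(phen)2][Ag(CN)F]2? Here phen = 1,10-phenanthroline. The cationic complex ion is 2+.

Both ions are complex: the cation is named first with the plain metal name, the anion second with the -ate form; each ion's ligands are alphabetised independently.
The complex cation is given as 2+; its ligand charges sum to -2, so Ir = +4.
With 2 anions per cation, each anion must be 2/2 = 1−.
Anion: ligand charges sum to -2; for the ion to be 1−, Ag = +1.

dichlorobis(1,10-phenanthroline)iridium(IV) cyanofluoroargentate(I)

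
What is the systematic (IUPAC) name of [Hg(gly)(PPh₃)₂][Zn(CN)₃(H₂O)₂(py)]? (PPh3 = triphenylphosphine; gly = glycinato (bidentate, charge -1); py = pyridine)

Both ions are complex: the cation is named first with the plain metal name, the anion second with the -ate form; each ion's ligands are alphabetised independently.
Zinc is always +2 in its complexes; the anion's ligand charges sum to -3, so the complex anion is 1−.
A 1:1 salt means the cation carries the equal and opposite charge, 1+.
Cation: ligand charges sum to -1; for the ion to be 1+, Hg = +2.

(glycinato)bis(triphenylphosphine)mercury(II) diaquatricyano(pyridine)zincate(II)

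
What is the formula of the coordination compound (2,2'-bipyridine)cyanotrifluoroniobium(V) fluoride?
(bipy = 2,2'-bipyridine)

[Nb(bipy)(CN)F3]F

Ligands: 1 2,2'-bipyridine (bipy, neutral), 3 fluoro (F, -1), 1 cyano (CN, -1). Ligand charge sum = -4.
With Nb in oxidation state +5, the complex ion is [Nb...]^1+.
Charge balance with fluoride (-1) requires 1 complex ion per 1 fluoride.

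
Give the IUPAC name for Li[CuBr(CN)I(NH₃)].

The 1 lithium counter-ion carries a total charge of +1, so each complex ion is 1−.
Ligand charges: 1×bromo (-1 each), 1×cyano (-1 each), 1×ammine (neutral), 1×iodo (-1 each); total -3. So Cu + (-3) = 1−, giving Cu = +2.
The complex ion is anionic, so copper takes the -ate form cuprate(II).

lithium amminebromocyanoiodocuprate(II)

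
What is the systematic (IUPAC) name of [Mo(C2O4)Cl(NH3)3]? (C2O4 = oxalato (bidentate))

triamminechlorooxalatomolybdenum(III)

There is no counter-ion, so the complex is neutral overall.
Ligand charges: 3×ammine (neutral), 1×chloro (-1 each), 1×oxalato (-2 each); total -3. So Mo + (-3) = 0, giving Mo = +3.
Ligands are named alphabetically: ammine before chloro before oxalato.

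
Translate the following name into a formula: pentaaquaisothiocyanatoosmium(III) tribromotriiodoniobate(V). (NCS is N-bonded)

[Os(H2O)5(NCS)][NbBr3I3]2

Cation [Os…]: ligand charges -1, Os(III) ⇒ ion charge 2+.
Anion [Nb…]: ligand charges -6, Nb(V) ⇒ ion charge 1−.
One 2+ cation requires 2 of the 1− anion.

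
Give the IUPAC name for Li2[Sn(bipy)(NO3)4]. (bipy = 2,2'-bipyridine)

The 2 lithium counter-ions carry a total charge of +2, so each complex ion is 2−.
Ligand charges: 4×nitrato (-1 each), 1×2,2'-bipyridine (neutral); total -4. So Sn + (-4) = 2−, giving Sn = +2.
The complex ion is anionic, so tin takes the -ate form stannate(II).

lithium (2,2'-bipyridine)tetranitratostannate(II)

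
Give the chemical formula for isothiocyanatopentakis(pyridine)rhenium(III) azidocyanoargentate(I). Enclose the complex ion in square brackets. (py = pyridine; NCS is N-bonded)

[Re(NCS)(py)5][Ag(CN)(N3)]2

Cation [Re…]: ligand charges -1, Re(III) ⇒ ion charge 2+.
Anion [Ag…]: ligand charges -2, Ag(I) ⇒ ion charge 1−.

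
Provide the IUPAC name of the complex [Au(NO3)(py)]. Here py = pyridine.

nitrato(pyridine)gold(I)

There is no counter-ion, so the complex is neutral overall.
Ligand charges: 1×pyridine (neutral), 1×nitrato (-1 each); total -1. So Au + (-1) = 0, giving Au = +1.
Ligands are named alphabetically: nitrato before pyridine.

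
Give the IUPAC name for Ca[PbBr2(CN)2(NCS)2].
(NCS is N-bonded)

The 1 calcium counter-ion carries a total charge of +2, so each complex ion is 2−.
Ligand charges: 2×isothiocyanato (-1 each), 2×cyano (-1 each), 2×bromo (-1 each); total -6. So Pb + (-6) = 2−, giving Pb = +4.
Ligands are named alphabetically: bromo before cyano before isothiocyanato.
The complex ion is anionic, so lead takes the -ate form plumbate(IV).

calcium dibromodicyanodiisothiocyanatoplumbate(IV)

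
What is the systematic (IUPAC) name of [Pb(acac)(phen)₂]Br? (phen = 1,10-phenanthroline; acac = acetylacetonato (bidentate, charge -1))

The 1 bromide counter-ion carries a total charge of -1, so each complex ion is 1+.
Ligand charges: 2×1,10-phenanthroline (neutral), 1×acetylacetonato (-1 each); total -1. So Pb + (-1) = 1+, giving Pb = +2.
Ligands are named alphabetically: acetylacetonato before phenanthroline.

(acetylacetonato)bis(1,10-phenanthroline)lead(II) bromide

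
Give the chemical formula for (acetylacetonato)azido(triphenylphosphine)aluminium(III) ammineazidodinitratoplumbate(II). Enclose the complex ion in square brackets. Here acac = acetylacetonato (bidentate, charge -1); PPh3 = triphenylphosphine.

[Al(acac)(N3)(PPh3)][Pb(N3)(NH3)(NO3)2]

Cation [Al…]: ligand charges -2, Al(III) ⇒ ion charge 1+.
Anion [Pb…]: ligand charges -3, Pb(II) ⇒ ion charge 1−.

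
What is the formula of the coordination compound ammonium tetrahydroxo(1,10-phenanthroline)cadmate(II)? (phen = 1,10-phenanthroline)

(NH4)2[Cd(OH)4(phen)]

Ligands: 1 1,10-phenanthroline (phen, neutral), 4 hydroxo (OH, -1). Ligand charge sum = -4.
Charge balance with ammonium (+1) requires 1 complex ion per 2 ammonium.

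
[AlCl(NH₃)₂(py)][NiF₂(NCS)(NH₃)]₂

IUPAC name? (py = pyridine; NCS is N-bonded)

Aluminium is always +3 in its complexes; the cation's ligand charges sum to -1, so the complex cation is 2+.
With 2 anions per cation, each anion must be 2/2 = 1−.
Anion: ligand charges sum to -3; for the ion to be 1−, Ni = +2.

diamminechloro(pyridine)aluminium(III) amminedifluoroisothiocyanatonickelate(II)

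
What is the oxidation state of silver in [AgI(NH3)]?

+1

No counter-ion: the bracketed complex is neutral.
Ligand charges: 1×I = -1; 1×NH3 neutral; sum -1.
Ag + (-1) = 0 ⇒ Ag is +1.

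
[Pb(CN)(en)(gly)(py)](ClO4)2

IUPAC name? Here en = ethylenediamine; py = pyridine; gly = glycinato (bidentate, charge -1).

The 2 perchlorate counter-ions carry a total charge of -2, so each complex ion is 2+.
Ligand charges: 1×ethylenediamine (neutral), 1×cyano (-1 each), 1×pyridine (neutral), 1×glycinato (-1 each); total -2. So Pb + (-2) = 2+, giving Pb = +4.
Ligands are named alphabetically: cyano before ethylenediamine before glycinato before pyridine.

cyano(ethylenediamine)(glycinato)(pyridine)lead(IV) perchlorate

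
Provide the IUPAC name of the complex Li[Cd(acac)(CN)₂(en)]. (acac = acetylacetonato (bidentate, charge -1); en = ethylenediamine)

The 1 lithium counter-ion carries a total charge of +1, so each complex ion is 1−.
Ligand charges: 1×acetylacetonato (-1 each), 1×ethylenediamine (neutral), 2×cyano (-1 each); total -3. So Cd + (-3) = 1−, giving Cd = +2.
Ligands are named alphabetically: acetylacetonato before cyano before ethylenediamine.
The complex ion is anionic, so cadmium takes the -ate form cadmate(II).

lithium (acetylacetonato)dicyano(ethylenediamine)cadmate(II)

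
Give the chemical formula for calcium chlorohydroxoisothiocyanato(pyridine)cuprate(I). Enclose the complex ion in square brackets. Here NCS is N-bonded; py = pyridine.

Ligands: 1 isothiocyanato (NCS, -1), 1 pyridine (py, neutral), 1 hydroxo (OH, -1), 1 chloro (Cl, -1). Ligand charge sum = -3.
With Cu in oxidation state +1, the complex ion is [Cu...]^2−.
Charge balance with calcium (+2) requires 1 complex ion per 1 calcium.

Ca[CuCl(NCS)(OH)(py)]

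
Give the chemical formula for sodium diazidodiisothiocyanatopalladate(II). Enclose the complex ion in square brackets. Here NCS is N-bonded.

Na2[Pd(N3)2(NCS)2]

Ligands: 2 isothiocyanato (NCS, -1), 2 azido (N3, -1). Ligand charge sum = -4.
With Pd in oxidation state +2, the complex ion is [Pd...]^2−.
Charge balance with sodium (+1) requires 1 complex ion per 2 sodium.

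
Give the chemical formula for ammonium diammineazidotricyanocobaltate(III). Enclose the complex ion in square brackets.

NH4[Co(CN)3(N3)(NH3)2]

Ligands: 3 cyano (CN, -1), 1 azido (N3, -1), 2 ammine (NH3, neutral). Ligand charge sum = -4.
Charge balance with ammonium (+1) requires 1 complex ion per 1 ammonium.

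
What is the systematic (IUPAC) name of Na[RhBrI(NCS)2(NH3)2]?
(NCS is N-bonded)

The 1 sodium counter-ion carries a total charge of +1, so each complex ion is 1−.
Ligand charges: 2×ammine (neutral), 1×bromo (-1 each), 1×iodo (-1 each), 2×isothiocyanato (-1 each); total -4. So Rh + (-4) = 1−, giving Rh = +3.
The complex ion is anionic, so rhodium takes the -ate form rhodate(III).

sodium diamminebromoiododiisothiocyanatorhodate(III)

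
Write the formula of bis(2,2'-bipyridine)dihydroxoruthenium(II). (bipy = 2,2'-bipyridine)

[Ru(bipy)2(OH)2]

Ligands: 2 hydroxo (OH, -1), 2 2,2'-bipyridine (bipy, neutral). Ligand charge sum = -2.
With Ru in oxidation state +2, the complex ion is [Ru...].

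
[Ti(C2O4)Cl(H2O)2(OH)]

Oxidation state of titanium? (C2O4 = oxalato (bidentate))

No counter-ion: the bracketed complex is neutral.
Ligand charges: 1×OH = -1; 2×H2O neutral; 1×Cl = -1; 1×C2O4 = -2; sum -4.
Ti + (-4) = 0 ⇒ Ti is +4.

+4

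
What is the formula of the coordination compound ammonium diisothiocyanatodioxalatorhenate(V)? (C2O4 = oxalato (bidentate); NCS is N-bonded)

NH4[Re(C2O4)2(NCS)2]

Ligands: 2 oxalato (C2O4, -2), 2 isothiocyanato (NCS, -1). Ligand charge sum = -6.
With Re in oxidation state +5, the complex ion is [Re...]^1−.
Charge balance with ammonium (+1) requires 1 complex ion per 1 ammonium.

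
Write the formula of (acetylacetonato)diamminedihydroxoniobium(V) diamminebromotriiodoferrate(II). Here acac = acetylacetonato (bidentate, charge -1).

[Nb(acac)(NH3)2(OH)2][FeBrI3(NH3)2]

Cation [Nb…]: ligand charges -3, Nb(V) ⇒ ion charge 2+.
Anion [Fe…]: ligand charges -4, Fe(II) ⇒ ion charge 2−.
One 2+ cation balances one 2− anion.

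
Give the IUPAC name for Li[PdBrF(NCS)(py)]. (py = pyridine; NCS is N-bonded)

lithium bromofluoroisothiocyanato(pyridine)palladate(II)

The 1 lithium counter-ion carries a total charge of +1, so each complex ion is 1−.
Ligand charges: 1×fluoro (-1 each), 1×pyridine (neutral), 1×isothiocyanato (-1 each), 1×bromo (-1 each); total -3. So Pd + (-3) = 1−, giving Pd = +2.
The complex ion is anionic, so palladium takes the -ate form palladate(II).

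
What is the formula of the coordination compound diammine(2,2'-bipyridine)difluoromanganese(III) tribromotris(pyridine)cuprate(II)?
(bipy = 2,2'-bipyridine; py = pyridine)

Cation [Mn…]: ligand charges -2, Mn(III) ⇒ ion charge 1+.
Anion [Cu…]: ligand charges -3, Cu(II) ⇒ ion charge 1−.
One 1+ cation balances one 1− anion.

[Mn(bipy)F2(NH3)2][CuBr3(py)3]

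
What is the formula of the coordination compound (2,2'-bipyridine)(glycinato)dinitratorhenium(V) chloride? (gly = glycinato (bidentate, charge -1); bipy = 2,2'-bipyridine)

[Re(bipy)(gly)(NO3)2]Cl2

Ligands: 2 nitrato (NO3, -1), 1 glycinato (gly, -1), 1 2,2'-bipyridine (bipy, neutral). Ligand charge sum = -3.
With Re in oxidation state +5, the complex ion is [Re...]^2+.
Charge balance with chloride (-1) requires 1 complex ion per 2 chloride.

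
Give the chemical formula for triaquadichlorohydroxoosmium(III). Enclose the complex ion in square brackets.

[OsCl2(H2O)3(OH)]

Ligands: 2 chloro (Cl, -1), 1 hydroxo (OH, -1), 3 aqua (H2O, neutral). Ligand charge sum = -3.
With Os in oxidation state +3, the complex ion is [Os...].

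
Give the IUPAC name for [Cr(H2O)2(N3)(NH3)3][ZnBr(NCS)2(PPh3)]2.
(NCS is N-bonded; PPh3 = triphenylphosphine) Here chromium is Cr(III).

triamminediaquaazidochromium(III) bromodiisothiocyanato(triphenylphosphine)zincate(II)

Both ions are complex: the cation is named first with the plain metal name, the anion second with the -ate form; each ion's ligands are alphabetised independently.
Cr is given as +3; the cation's ligand charges sum to -1, so the complex cation is 2+.
With 2 anions per cation, each anion must be 2/2 = 1−.
Anion: ligand charges sum to -3; for the ion to be 1−, Zn = +2.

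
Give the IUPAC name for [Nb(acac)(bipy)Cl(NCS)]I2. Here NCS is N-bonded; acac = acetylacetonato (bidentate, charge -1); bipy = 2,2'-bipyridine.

The 2 iodide counter-ions carry a total charge of -2, so each complex ion is 2+.
Ligand charges: 1×isothiocyanato (-1 each), 1×acetylacetonato (-1 each), 1×2,2'-bipyridine (neutral), 1×chloro (-1 each); total -3. So Nb + (-3) = 2+, giving Nb = +5.
Ligands are named alphabetically: acetylacetonato before bipyridine before chloro before isothiocyanato.

(acetylacetonato)(2,2'-bipyridine)chloroisothiocyanatoniobium(V) iodide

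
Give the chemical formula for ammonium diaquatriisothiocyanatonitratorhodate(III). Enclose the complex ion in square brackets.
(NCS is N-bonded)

NH4[Rh(H2O)2(NCS)3(NO3)]

Ligands: 3 isothiocyanato (NCS, -1), 1 nitrato (NO3, -1), 2 aqua (H2O, neutral). Ligand charge sum = -4.
Charge balance with ammonium (+1) requires 1 complex ion per 1 ammonium.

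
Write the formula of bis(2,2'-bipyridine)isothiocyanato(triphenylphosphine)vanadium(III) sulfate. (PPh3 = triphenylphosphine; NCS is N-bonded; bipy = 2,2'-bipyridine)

Ligands: 1 triphenylphosphine (PPh3, neutral), 1 isothiocyanato (NCS, -1), 2 2,2'-bipyridine (bipy, neutral). Ligand charge sum = -1.
With V in oxidation state +3, the complex ion is [V...]^2+.
Charge balance with sulfate (-2) requires 1 complex ion per 1 sulfate.

[V(bipy)2(NCS)(PPh3)]SO4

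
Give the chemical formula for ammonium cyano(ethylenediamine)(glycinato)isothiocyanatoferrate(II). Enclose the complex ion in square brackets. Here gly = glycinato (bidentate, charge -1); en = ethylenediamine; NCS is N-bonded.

Ligands: 1 glycinato (gly, -1), 1 cyano (CN, -1), 1 ethylenediamine (en, neutral), 1 isothiocyanato (NCS, -1). Ligand charge sum = -3.
With Fe in oxidation state +2, the complex ion is [Fe...]^1−.
Charge balance with ammonium (+1) requires 1 complex ion per 1 ammonium.

NH4[Fe(CN)(en)(gly)(NCS)]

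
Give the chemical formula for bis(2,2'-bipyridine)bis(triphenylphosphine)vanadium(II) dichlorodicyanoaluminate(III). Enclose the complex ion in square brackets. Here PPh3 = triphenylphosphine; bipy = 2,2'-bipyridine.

[V(bipy)2(PPh3)2][AlCl2(CN)2]2

Cation [V…]: ligand charges 0, V(II) ⇒ ion charge 2+.
Anion [Al…]: ligand charges -4, Al(III) ⇒ ion charge 1−.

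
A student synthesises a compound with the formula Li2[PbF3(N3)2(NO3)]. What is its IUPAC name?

lithium diazidotrifluoronitratoplumbate(IV)

The 2 lithium counter-ions carry a total charge of +2, so each complex ion is 2−.
Ligand charges: 1×nitrato (-1 each), 3×fluoro (-1 each), 2×azido (-1 each); total -6. So Pb + (-6) = 2−, giving Pb = +4.
The complex ion is anionic, so lead takes the -ate form plumbate(IV).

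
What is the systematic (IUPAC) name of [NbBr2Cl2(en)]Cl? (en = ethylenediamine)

dibromodichloro(ethylenediamine)niobium(V) chloride

The 1 chloride counter-ion carries a total charge of -1, so each complex ion is 1+.
Ligand charges: 1×ethylenediamine (neutral), 2×bromo (-1 each), 2×chloro (-1 each); total -4. So Nb + (-4) = 1+, giving Nb = +5.
Ligands are named alphabetically: bromo before chloro before ethylenediamine.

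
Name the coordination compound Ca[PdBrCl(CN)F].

The 1 calcium counter-ion carries a total charge of +2, so each complex ion is 2−.
Ligand charges: 1×bromo (-1 each), 1×chloro (-1 each), 1×cyano (-1 each), 1×fluoro (-1 each); total -4. So Pd + (-4) = 2−, giving Pd = +2.
Ligands are named alphabetically: bromo before chloro before cyano before fluoro.
The complex ion is anionic, so palladium takes the -ate form palladate(II).

calcium bromochlorocyanofluoropalladate(II)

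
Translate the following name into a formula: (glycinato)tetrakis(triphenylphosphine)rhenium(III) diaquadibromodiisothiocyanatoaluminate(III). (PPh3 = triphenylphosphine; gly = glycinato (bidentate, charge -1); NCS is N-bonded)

[Re(gly)(PPh3)4][AlBr2(H2O)2(NCS)2]2

Cation [Re…]: ligand charges -1, Re(III) ⇒ ion charge 2+.
Anion [Al…]: ligand charges -4, Al(III) ⇒ ion charge 1−.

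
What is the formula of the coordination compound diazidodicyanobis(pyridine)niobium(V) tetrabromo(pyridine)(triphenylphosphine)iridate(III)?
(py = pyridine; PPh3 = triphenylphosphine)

Cation [Nb…]: ligand charges -4, Nb(V) ⇒ ion charge 1+.
Anion [Ir…]: ligand charges -4, Ir(III) ⇒ ion charge 1−.
One 1+ cation balances one 1− anion.

[Nb(CN)2(N3)2(py)2][IrBr4(PPh3)(py)]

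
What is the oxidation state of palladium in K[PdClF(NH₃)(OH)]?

1 potassium outside the brackets (+1 each) → the complex ion is 1−.
Ligand charges: 1×F = -1; 1×OH = -1; 1×NH3 neutral; 1×Cl = -1; sum -3.
Pd + (-3) = 1− ⇒ Pd is +2.

+2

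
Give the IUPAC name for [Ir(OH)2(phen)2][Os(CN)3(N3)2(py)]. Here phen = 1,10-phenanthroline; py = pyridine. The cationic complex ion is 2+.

The complex cation is given as 2+; its ligand charges sum to -2, so Ir = +4.
A 1:1 salt means the anion carries the equal and opposite charge, 2−.
Anion: ligand charges sum to -5; for the ion to be 2−, Os = +3.

dihydroxobis(1,10-phenanthroline)iridium(IV) diazidotricyano(pyridine)osmate(III)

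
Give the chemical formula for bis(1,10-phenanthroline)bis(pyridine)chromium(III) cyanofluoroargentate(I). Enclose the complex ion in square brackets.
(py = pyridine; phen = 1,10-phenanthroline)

[Cr(phen)2(py)2][Ag(CN)F]3

Cation [Cr…]: ligand charges 0, Cr(III) ⇒ ion charge 3+.
Anion [Ag…]: ligand charges -2, Ag(I) ⇒ ion charge 1−.
One 3+ cation requires 3 of the 1− anion.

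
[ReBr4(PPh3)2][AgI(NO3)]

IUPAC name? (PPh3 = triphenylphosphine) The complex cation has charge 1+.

Both ions are complex: the cation is named first with the plain metal name, the anion second with the -ate form; each ion's ligands are alphabetised independently.
The complex cation is given as 1+; its ligand charges sum to -4, so Re = +5.
A 1:1 salt means the anion carries the equal and opposite charge, 1−.
Anion: ligand charges sum to -2; for the ion to be 1−, Ag = +1.

tetrabromobis(triphenylphosphine)rhenium(V) iodonitratoargentate(I)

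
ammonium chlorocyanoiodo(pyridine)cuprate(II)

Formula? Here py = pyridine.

NH4[CuCl(CN)I(py)]

Ligands: 1 pyridine (py, neutral), 1 iodo (I, -1), 1 chloro (Cl, -1), 1 cyano (CN, -1). Ligand charge sum = -3.
With Cu in oxidation state +2, the complex ion is [Cu...]^1−.
Charge balance with ammonium (+1) requires 1 complex ion per 1 ammonium.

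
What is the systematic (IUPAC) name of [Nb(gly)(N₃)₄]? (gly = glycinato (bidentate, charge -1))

There is no counter-ion, so the complex is neutral overall.
Ligand charges: 4×azido (-1 each), 1×glycinato (-1 each); total -5. So Nb + (-5) = 0, giving Nb = +5.
Ligands are named alphabetically: azido before glycinato.

tetraazido(glycinato)niobium(V)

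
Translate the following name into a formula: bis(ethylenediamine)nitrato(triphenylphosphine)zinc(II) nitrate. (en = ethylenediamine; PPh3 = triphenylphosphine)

Ligands: 2 ethylenediamine (en, neutral), 1 nitrato (NO3, -1), 1 triphenylphosphine (PPh3, neutral). Ligand charge sum = -1.
With Zn in oxidation state +2, the complex ion is [Zn...]^1+.
Charge balance with nitrate (-1) requires 1 complex ion per 1 nitrate.

[Zn(en)2(NO3)(PPh3)]NO3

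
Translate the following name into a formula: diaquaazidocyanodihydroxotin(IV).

[Sn(CN)(H2O)2(N3)(OH)2]

Ligands: 2 hydroxo (OH, -1), 1 azido (N3, -1), 2 aqua (H2O, neutral), 1 cyano (CN, -1). Ligand charge sum = -4.
With Sn in oxidation state +4, the complex ion is [Sn...].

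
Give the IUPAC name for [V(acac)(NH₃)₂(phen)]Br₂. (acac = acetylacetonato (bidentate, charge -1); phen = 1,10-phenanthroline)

(acetylacetonato)diammine(1,10-phenanthroline)vanadium(III) bromide

The 2 bromide counter-ions carry a total charge of -2, so each complex ion is 2+.
Ligand charges: 1×acetylacetonato (-1 each), 2×ammine (neutral), 1×1,10-phenanthroline (neutral); total -1. So V + (-1) = 2+, giving V = +3.
Ligands are named alphabetically: acetylacetonato before ammine before phenanthroline.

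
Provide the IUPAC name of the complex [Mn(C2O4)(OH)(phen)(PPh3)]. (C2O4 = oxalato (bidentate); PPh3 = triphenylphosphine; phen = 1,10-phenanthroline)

hydroxooxalato(1,10-phenanthroline)(triphenylphosphine)manganese(III)

There is no counter-ion, so the complex is neutral overall.
Ligand charges: 1×oxalato (-2 each), 1×hydroxo (-1 each), 1×triphenylphosphine (neutral), 1×1,10-phenanthroline (neutral); total -3. So Mn + (-3) = 0, giving Mn = +3.
Ligands are named alphabetically: hydroxo before oxalato before phenanthroline before triphenylphosphine.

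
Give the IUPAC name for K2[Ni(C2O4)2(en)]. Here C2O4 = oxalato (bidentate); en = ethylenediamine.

The 2 potassium counter-ions carry a total charge of +2, so each complex ion is 2−.
Ligand charges: 2×oxalato (-2 each), 1×ethylenediamine (neutral); total -4. So Ni + (-4) = 2−, giving Ni = +2.
Ligands are named alphabetically: ethylenediamine before oxalato.
The complex ion is anionic, so nickel takes the -ate form nickelate(II).

potassium (ethylenediamine)dioxalatonickelate(II)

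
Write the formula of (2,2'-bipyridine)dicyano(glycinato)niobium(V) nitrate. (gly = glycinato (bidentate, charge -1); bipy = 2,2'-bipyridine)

[Nb(bipy)(CN)2(gly)](NO3)2

Ligands: 1 glycinato (gly, -1), 1 2,2'-bipyridine (bipy, neutral), 2 cyano (CN, -1). Ligand charge sum = -3.
With Nb in oxidation state +5, the complex ion is [Nb...]^2+.
Charge balance with nitrate (-1) requires 1 complex ion per 2 nitrate.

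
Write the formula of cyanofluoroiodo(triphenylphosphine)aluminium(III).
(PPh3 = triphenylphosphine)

[Al(CN)FI(PPh3)]

Ligands: 1 fluoro (F, -1), 1 iodo (I, -1), 1 cyano (CN, -1), 1 triphenylphosphine (PPh3, neutral). Ligand charge sum = -3.
With Al in oxidation state +3, the complex ion is [Al...].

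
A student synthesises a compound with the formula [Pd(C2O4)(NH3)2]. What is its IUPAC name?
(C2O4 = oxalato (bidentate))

diammineoxalatopalladium(II)

There is no counter-ion, so the complex is neutral overall.
Ligand charges: 2×ammine (neutral), 1×oxalato (-2 each); total -2. So Pd + (-2) = 0, giving Pd = +2.
Ligands are named alphabetically: ammine before oxalato.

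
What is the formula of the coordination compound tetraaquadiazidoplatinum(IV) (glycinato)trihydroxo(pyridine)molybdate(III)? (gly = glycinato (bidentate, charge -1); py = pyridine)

[Pt(H2O)4(N3)2][Mo(gly)(OH)3(py)]2

Cation [Pt…]: ligand charges -2, Pt(IV) ⇒ ion charge 2+.
Anion [Mo…]: ligand charges -4, Mo(III) ⇒ ion charge 1−.
One 2+ cation requires 2 of the 1− anion.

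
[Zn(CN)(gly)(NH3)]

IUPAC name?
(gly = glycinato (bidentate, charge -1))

There is no counter-ion, so the complex is neutral overall.
Ligand charges: 1×ammine (neutral), 1×cyano (-1 each), 1×glycinato (-1 each); total -2. So Zn + (-2) = 0, giving Zn = +2.
Ligands are named alphabetically: ammine before cyano before glycinato.

amminecyano(glycinato)zinc(II)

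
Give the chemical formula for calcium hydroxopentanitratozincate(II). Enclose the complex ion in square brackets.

Ligands: 5 nitrato (NO3, -1), 1 hydroxo (OH, -1). Ligand charge sum = -6.
Charge balance with calcium (+2) requires 1 complex ion per 2 calcium.

Ca2[Zn(NO3)5(OH)]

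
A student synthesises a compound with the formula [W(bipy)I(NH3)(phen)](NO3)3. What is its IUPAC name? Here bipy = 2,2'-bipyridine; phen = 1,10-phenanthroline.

ammine(2,2'-bipyridine)iodo(1,10-phenanthroline)tungsten(IV) nitrate

The 3 nitrate counter-ions carry a total charge of -3, so each complex ion is 3+.
Ligand charges: 1×2,2'-bipyridine (neutral), 1×ammine (neutral), 1×1,10-phenanthroline (neutral), 1×iodo (-1 each); total -1. So W + (-1) = 3+, giving W = +4.
Ligands are named alphabetically: ammine before bipyridine before iodo before phenanthroline.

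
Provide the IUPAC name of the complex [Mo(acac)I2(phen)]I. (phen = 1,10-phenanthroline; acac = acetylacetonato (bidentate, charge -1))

(acetylacetonato)diiodo(1,10-phenanthroline)molybdenum(IV) iodide

The 1 iodide counter-ion carries a total charge of -1, so each complex ion is 1+.
Ligand charges: 1×1,10-phenanthroline (neutral), 1×acetylacetonato (-1 each), 2×iodo (-1 each); total -3. So Mo + (-3) = 1+, giving Mo = +4.
Ligands are named alphabetically: acetylacetonato before iodo before phenanthroline.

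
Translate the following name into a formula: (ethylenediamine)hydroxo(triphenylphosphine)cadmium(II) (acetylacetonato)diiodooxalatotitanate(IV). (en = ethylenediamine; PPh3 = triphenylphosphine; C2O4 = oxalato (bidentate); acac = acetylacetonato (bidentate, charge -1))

Cation [Cd…]: ligand charges -1, Cd(II) ⇒ ion charge 1+.
Anion [Ti…]: ligand charges -5, Ti(IV) ⇒ ion charge 1−.
One 1+ cation balances one 1− anion.

[Cd(en)(OH)(PPh3)][Ti(acac)(C2O4)I2]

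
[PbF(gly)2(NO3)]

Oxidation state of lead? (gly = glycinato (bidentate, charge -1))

+4

No counter-ion: the bracketed complex is neutral.
Ligand charges: 1×F = -1; 2×gly = -2; 1×NO3 = -1; sum -4.
Pb + (-4) = 0 ⇒ Pb is +4.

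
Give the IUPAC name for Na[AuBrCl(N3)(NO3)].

The 1 sodium counter-ion carries a total charge of +1, so each complex ion is 1−.
Ligand charges: 1×chloro (-1 each), 1×bromo (-1 each), 1×azido (-1 each), 1×nitrato (-1 each); total -4. So Au + (-4) = 1−, giving Au = +3.
Ligands are named alphabetically: azido before bromo before chloro before nitrato.
The complex ion is anionic, so gold takes the -ate form aurate(III).

sodium azidobromochloronitratoaurate(III)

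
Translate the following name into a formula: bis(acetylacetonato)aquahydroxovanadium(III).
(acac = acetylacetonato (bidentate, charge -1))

Ligands: 1 aqua (H2O, neutral), 1 hydroxo (OH, -1), 2 acetylacetonato (acac, -1). Ligand charge sum = -3.
With V in oxidation state +3, the complex ion is [V...].

[V(acac)2(H2O)(OH)]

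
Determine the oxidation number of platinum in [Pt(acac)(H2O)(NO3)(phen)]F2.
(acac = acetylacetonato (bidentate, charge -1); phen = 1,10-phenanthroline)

+4

2 fluoride outside the brackets (-1 each) → the complex ion is 2+.
Ligand charges: 1×H2O neutral; 1×acac = -1; 1×phen neutral; 1×NO3 = -1; sum -2.
Pt + (-2) = 2+ ⇒ Pt is +4.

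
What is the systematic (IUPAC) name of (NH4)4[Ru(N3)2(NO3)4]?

The 4 ammonium counter-ions carry a total charge of +4, so each complex ion is 4−.
Ligand charges: 4×nitrato (-1 each), 2×azido (-1 each); total -6. So Ru + (-6) = 4−, giving Ru = +2.
Ligands are named alphabetically: azido before nitrato.
The complex ion is anionic, so ruthenium takes the -ate form ruthenate(II).

ammonium diazidotetranitratoruthenate(II)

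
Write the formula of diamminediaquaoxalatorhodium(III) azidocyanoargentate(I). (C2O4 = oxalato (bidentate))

[Rh(C2O4)(H2O)2(NH3)2][Ag(CN)(N3)]

Cation [Rh…]: ligand charges -2, Rh(III) ⇒ ion charge 1+.
Anion [Ag…]: ligand charges -2, Ag(I) ⇒ ion charge 1−.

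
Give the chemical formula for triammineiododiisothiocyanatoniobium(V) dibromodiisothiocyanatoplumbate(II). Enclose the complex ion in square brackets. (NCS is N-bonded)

[NbI(NCS)2(NH3)3][PbBr2(NCS)2]

Cation [Nb…]: ligand charges -3, Nb(V) ⇒ ion charge 2+.
Anion [Pb…]: ligand charges -4, Pb(II) ⇒ ion charge 2−.
One 2+ cation balances one 2− anion.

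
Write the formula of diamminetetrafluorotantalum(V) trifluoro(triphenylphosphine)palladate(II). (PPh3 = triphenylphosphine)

Cation [Ta…]: ligand charges -4, Ta(V) ⇒ ion charge 1+.
Anion [Pd…]: ligand charges -3, Pd(II) ⇒ ion charge 1−.
One 1+ cation balances one 1− anion.

[TaF4(NH3)2][PdF3(PPh3)]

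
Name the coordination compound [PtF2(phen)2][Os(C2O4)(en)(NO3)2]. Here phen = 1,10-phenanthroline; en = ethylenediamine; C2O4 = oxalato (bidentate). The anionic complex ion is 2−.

difluorobis(1,10-phenanthroline)platinum(IV) (ethylenediamine)dinitratooxalatoosmate(II)

Both ions are complex: the cation is named first with the plain metal name, the anion second with the -ate form; each ion's ligands are alphabetised independently.
The complex anion is given as 2−; its ligand charges sum to -4, so Os = +2.
A 1:1 salt means the cation carries the equal and opposite charge, 2+.
Cation: ligand charges sum to -2; for the ion to be 2+, Pt = +4.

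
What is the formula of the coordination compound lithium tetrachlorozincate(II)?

Ligands: 4 chloro (Cl, -1). Ligand charge sum = -4.
With Zn in oxidation state +2, the complex ion is [Zn...]^2−.
Charge balance with lithium (+1) requires 1 complex ion per 2 lithium.

Li2[ZnCl4]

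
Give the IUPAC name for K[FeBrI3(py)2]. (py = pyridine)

potassium bromotriiodobis(pyridine)ferrate(III)

The 1 potassium counter-ion carries a total charge of +1, so each complex ion is 1−.
Ligand charges: 3×iodo (-1 each), 1×bromo (-1 each), 2×pyridine (neutral); total -4. So Fe + (-4) = 1−, giving Fe = +3.
The complex ion is anionic, so iron takes the -ate form ferrate(III).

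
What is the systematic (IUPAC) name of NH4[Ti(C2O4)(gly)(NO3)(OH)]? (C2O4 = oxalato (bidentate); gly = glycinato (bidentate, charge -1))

The 1 ammonium counter-ion carries a total charge of +1, so each complex ion is 1−.
Ligand charges: 1×nitrato (-1 each), 1×oxalato (-2 each), 1×hydroxo (-1 each), 1×glycinato (-1 each); total -5. So Ti + (-5) = 1−, giving Ti = +4.
The complex ion is anionic, so titanium takes the -ate form titanate(IV).

ammonium (glycinato)hydroxonitratooxalatotitanate(IV)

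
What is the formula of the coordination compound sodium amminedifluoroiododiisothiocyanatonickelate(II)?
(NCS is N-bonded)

Na3[NiF2I(NCS)2(NH3)]

Ligands: 1 ammine (NH3, neutral), 2 isothiocyanato (NCS, -1), 1 iodo (I, -1), 2 fluoro (F, -1). Ligand charge sum = -5.
With Ni in oxidation state +2, the complex ion is [Ni...]^3−.
Charge balance with sodium (+1) requires 1 complex ion per 3 sodium.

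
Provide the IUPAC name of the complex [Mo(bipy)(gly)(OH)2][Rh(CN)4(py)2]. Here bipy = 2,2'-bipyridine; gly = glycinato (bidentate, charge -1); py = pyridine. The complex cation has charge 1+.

(2,2'-bipyridine)(glycinato)dihydroxomolybdenum(IV) tetracyanobis(pyridine)rhodate(III)

Both ions are complex: the cation is named first with the plain metal name, the anion second with the -ate form; each ion's ligands are alphabetised independently.
The complex cation is given as 1+; its ligand charges sum to -3, so Mo = +4.
A 1:1 salt means the anion carries the equal and opposite charge, 1−.
Anion: ligand charges sum to -4; for the ion to be 1−, Rh = +3.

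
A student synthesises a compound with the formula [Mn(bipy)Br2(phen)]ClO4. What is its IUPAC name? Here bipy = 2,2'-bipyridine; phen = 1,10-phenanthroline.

The 1 perchlorate counter-ion carries a total charge of -1, so each complex ion is 1+.
Ligand charges: 1×2,2'-bipyridine (neutral), 2×bromo (-1 each), 1×1,10-phenanthroline (neutral); total -2. So Mn + (-2) = 1+, giving Mn = +3.
Ligands are named alphabetically: bipyridine before bromo before phenanthroline.

(2,2'-bipyridine)dibromo(1,10-phenanthroline)manganese(III) perchlorate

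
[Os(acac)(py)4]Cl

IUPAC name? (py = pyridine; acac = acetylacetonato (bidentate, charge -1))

(acetylacetonato)tetrakis(pyridine)osmium(II) chloride

The 1 chloride counter-ion carries a total charge of -1, so each complex ion is 1+.
Ligand charges: 4×pyridine (neutral), 1×acetylacetonato (-1 each); total -1. So Os + (-1) = 1+, giving Os = +2.
Ligands are named alphabetically: acetylacetonato before pyridine.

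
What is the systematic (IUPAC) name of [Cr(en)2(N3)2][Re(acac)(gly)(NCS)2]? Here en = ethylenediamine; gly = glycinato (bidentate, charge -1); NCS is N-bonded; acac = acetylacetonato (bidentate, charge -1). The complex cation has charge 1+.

Both ions are complex: the cation is named first with the plain metal name, the anion second with the -ate form; each ion's ligands are alphabetised independently.
The complex cation is given as 1+; its ligand charges sum to -2, so Cr = +3.
A 1:1 salt means the anion carries the equal and opposite charge, 1−.
Anion: ligand charges sum to -4; for the ion to be 1−, Re = +3.

diazidobis(ethylenediamine)chromium(III) (acetylacetonato)(glycinato)diisothiocyanatorhenate(III)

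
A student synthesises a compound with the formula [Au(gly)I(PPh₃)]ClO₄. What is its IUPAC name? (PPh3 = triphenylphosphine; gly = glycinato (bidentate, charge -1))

The 1 perchlorate counter-ion carries a total charge of -1, so each complex ion is 1+.
Ligand charges: 1×iodo (-1 each), 1×triphenylphosphine (neutral), 1×glycinato (-1 each); total -2. So Au + (-2) = 1+, giving Au = +3.
Ligands are named alphabetically: glycinato before iodo before triphenylphosphine.

(glycinato)iodo(triphenylphosphine)gold(III) perchlorate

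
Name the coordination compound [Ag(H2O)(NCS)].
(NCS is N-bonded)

There is no counter-ion, so the complex is neutral overall.
Ligand charges: 1×aqua (neutral), 1×isothiocyanato (-1 each); total -1. So Ag + (-1) = 0, giving Ag = +1.
Ligands are named alphabetically: aqua before isothiocyanato.

aquaisothiocyanatosilver(I)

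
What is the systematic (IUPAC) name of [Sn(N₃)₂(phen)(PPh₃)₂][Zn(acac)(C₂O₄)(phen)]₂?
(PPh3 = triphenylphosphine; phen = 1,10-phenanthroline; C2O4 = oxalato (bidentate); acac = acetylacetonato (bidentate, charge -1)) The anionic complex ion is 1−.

The complex anion is given as 1−; its ligand charges sum to -3, so Zn = +2.
With 2 anions per cation, the cation must be 2×1 = 2+.
Cation: ligand charges sum to -2; for the ion to be 2+, Sn = +4.

diazido(1,10-phenanthroline)bis(triphenylphosphine)tin(IV) (acetylacetonato)oxalato(1,10-phenanthroline)zincate(II)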